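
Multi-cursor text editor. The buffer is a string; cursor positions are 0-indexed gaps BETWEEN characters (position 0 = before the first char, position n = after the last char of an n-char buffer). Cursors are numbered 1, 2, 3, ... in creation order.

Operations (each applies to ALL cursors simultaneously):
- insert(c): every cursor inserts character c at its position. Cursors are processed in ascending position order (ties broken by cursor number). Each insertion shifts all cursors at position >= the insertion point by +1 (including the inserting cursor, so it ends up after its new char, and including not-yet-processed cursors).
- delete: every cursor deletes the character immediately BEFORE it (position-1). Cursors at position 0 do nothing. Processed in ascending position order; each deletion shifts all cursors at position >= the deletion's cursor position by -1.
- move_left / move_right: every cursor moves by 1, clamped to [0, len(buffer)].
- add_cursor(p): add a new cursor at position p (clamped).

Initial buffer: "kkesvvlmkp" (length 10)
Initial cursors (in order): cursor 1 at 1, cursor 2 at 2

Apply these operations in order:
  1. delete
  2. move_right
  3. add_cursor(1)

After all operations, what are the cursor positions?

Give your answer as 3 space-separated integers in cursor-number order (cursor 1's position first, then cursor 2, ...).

After op 1 (delete): buffer="esvvlmkp" (len 8), cursors c1@0 c2@0, authorship ........
After op 2 (move_right): buffer="esvvlmkp" (len 8), cursors c1@1 c2@1, authorship ........
After op 3 (add_cursor(1)): buffer="esvvlmkp" (len 8), cursors c1@1 c2@1 c3@1, authorship ........

Answer: 1 1 1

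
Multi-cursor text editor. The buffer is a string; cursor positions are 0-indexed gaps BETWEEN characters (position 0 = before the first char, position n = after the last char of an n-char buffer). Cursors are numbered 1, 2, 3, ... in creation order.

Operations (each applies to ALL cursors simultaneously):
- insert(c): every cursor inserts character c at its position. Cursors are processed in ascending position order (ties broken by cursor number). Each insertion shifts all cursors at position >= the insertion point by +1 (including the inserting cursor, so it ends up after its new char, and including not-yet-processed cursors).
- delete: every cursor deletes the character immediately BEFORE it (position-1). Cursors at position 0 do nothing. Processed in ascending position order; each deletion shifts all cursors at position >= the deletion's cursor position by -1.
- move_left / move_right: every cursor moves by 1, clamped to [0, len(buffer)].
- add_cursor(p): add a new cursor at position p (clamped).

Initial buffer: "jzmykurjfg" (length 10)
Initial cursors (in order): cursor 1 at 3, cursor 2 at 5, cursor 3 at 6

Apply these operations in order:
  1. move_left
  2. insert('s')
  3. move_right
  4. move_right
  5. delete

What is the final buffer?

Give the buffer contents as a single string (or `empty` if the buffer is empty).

Answer: jzsmskujfg

Derivation:
After op 1 (move_left): buffer="jzmykurjfg" (len 10), cursors c1@2 c2@4 c3@5, authorship ..........
After op 2 (insert('s')): buffer="jzsmysksurjfg" (len 13), cursors c1@3 c2@6 c3@8, authorship ..1..2.3.....
After op 3 (move_right): buffer="jzsmysksurjfg" (len 13), cursors c1@4 c2@7 c3@9, authorship ..1..2.3.....
After op 4 (move_right): buffer="jzsmysksurjfg" (len 13), cursors c1@5 c2@8 c3@10, authorship ..1..2.3.....
After op 5 (delete): buffer="jzsmskujfg" (len 10), cursors c1@4 c2@6 c3@7, authorship ..1.2.....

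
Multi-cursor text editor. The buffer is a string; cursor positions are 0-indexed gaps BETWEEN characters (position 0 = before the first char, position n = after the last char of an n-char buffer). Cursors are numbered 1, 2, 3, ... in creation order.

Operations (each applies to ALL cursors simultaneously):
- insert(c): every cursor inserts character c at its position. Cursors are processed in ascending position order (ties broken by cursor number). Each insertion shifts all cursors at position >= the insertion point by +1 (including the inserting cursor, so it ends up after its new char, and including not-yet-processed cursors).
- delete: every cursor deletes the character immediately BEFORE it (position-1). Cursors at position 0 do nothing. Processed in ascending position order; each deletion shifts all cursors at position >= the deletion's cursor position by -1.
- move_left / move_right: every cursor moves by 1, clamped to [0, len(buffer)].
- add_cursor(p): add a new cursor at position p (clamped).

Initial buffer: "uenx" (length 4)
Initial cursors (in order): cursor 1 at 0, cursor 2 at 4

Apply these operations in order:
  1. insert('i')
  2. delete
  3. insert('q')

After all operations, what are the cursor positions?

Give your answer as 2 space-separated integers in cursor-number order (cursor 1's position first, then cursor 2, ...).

Answer: 1 6

Derivation:
After op 1 (insert('i')): buffer="iuenxi" (len 6), cursors c1@1 c2@6, authorship 1....2
After op 2 (delete): buffer="uenx" (len 4), cursors c1@0 c2@4, authorship ....
After op 3 (insert('q')): buffer="quenxq" (len 6), cursors c1@1 c2@6, authorship 1....2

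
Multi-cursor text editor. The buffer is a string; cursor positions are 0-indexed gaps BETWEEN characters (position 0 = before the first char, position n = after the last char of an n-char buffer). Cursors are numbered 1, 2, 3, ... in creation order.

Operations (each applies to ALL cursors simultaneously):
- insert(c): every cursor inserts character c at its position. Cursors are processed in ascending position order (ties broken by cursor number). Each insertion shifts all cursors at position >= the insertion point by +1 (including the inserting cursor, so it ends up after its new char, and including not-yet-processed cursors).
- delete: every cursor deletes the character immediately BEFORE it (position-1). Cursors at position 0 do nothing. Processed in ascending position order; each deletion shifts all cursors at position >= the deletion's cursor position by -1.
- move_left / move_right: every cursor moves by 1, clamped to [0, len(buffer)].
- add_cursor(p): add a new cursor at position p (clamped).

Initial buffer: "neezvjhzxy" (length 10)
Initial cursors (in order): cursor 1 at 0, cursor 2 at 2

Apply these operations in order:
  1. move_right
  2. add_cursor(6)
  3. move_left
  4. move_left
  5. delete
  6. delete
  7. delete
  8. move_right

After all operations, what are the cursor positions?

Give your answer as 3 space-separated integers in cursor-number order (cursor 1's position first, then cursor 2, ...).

After op 1 (move_right): buffer="neezvjhzxy" (len 10), cursors c1@1 c2@3, authorship ..........
After op 2 (add_cursor(6)): buffer="neezvjhzxy" (len 10), cursors c1@1 c2@3 c3@6, authorship ..........
After op 3 (move_left): buffer="neezvjhzxy" (len 10), cursors c1@0 c2@2 c3@5, authorship ..........
After op 4 (move_left): buffer="neezvjhzxy" (len 10), cursors c1@0 c2@1 c3@4, authorship ..........
After op 5 (delete): buffer="eevjhzxy" (len 8), cursors c1@0 c2@0 c3@2, authorship ........
After op 6 (delete): buffer="evjhzxy" (len 7), cursors c1@0 c2@0 c3@1, authorship .......
After op 7 (delete): buffer="vjhzxy" (len 6), cursors c1@0 c2@0 c3@0, authorship ......
After op 8 (move_right): buffer="vjhzxy" (len 6), cursors c1@1 c2@1 c3@1, authorship ......

Answer: 1 1 1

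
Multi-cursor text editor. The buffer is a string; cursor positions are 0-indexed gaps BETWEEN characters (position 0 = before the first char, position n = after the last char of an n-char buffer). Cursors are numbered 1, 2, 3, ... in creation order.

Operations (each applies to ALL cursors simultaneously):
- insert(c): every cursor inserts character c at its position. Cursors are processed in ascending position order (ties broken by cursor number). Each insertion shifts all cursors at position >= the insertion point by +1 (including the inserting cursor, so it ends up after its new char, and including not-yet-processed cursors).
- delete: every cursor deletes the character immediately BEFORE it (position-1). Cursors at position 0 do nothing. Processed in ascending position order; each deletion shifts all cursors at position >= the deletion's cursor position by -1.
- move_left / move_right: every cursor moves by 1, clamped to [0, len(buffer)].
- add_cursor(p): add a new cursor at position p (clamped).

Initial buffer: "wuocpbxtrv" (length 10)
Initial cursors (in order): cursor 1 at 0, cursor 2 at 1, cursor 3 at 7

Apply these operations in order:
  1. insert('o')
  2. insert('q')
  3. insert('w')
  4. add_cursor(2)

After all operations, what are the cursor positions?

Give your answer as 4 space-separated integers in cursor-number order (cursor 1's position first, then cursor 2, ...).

Answer: 3 7 16 2

Derivation:
After op 1 (insert('o')): buffer="owouocpbxotrv" (len 13), cursors c1@1 c2@3 c3@10, authorship 1.2......3...
After op 2 (insert('q')): buffer="oqwoquocpbxoqtrv" (len 16), cursors c1@2 c2@5 c3@13, authorship 11.22......33...
After op 3 (insert('w')): buffer="oqwwoqwuocpbxoqwtrv" (len 19), cursors c1@3 c2@7 c3@16, authorship 111.222......333...
After op 4 (add_cursor(2)): buffer="oqwwoqwuocpbxoqwtrv" (len 19), cursors c4@2 c1@3 c2@7 c3@16, authorship 111.222......333...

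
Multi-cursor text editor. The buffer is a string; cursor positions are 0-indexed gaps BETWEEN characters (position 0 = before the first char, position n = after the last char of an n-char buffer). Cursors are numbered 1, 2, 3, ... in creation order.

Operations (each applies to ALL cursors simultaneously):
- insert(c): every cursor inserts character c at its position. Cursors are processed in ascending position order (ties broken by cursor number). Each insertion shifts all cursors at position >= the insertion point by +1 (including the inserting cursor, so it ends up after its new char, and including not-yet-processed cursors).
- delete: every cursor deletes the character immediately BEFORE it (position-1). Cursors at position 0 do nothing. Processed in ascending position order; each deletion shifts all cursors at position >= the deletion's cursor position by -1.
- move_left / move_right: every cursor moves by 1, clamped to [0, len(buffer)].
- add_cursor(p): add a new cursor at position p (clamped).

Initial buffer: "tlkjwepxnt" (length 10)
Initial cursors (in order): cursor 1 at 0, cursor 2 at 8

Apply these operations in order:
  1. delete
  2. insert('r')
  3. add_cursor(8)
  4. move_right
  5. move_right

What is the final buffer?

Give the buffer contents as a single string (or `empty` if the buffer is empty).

After op 1 (delete): buffer="tlkjwepnt" (len 9), cursors c1@0 c2@7, authorship .........
After op 2 (insert('r')): buffer="rtlkjweprnt" (len 11), cursors c1@1 c2@9, authorship 1.......2..
After op 3 (add_cursor(8)): buffer="rtlkjweprnt" (len 11), cursors c1@1 c3@8 c2@9, authorship 1.......2..
After op 4 (move_right): buffer="rtlkjweprnt" (len 11), cursors c1@2 c3@9 c2@10, authorship 1.......2..
After op 5 (move_right): buffer="rtlkjweprnt" (len 11), cursors c1@3 c3@10 c2@11, authorship 1.......2..

Answer: rtlkjweprnt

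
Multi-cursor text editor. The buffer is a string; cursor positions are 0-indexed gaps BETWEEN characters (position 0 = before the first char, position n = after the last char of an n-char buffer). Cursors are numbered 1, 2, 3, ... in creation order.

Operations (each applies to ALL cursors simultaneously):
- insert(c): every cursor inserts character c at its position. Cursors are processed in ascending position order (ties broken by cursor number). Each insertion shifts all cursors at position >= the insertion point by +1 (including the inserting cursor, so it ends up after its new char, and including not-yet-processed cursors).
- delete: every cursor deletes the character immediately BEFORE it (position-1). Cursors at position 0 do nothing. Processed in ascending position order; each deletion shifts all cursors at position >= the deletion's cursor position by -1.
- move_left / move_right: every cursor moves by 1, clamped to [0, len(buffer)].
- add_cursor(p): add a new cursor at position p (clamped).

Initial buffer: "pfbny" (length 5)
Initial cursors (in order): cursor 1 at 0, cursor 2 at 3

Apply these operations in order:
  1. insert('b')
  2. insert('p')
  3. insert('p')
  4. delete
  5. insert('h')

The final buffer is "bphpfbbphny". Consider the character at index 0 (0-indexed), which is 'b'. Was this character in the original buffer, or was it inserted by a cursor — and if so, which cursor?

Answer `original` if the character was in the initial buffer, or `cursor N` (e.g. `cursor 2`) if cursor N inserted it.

After op 1 (insert('b')): buffer="bpfbbny" (len 7), cursors c1@1 c2@5, authorship 1...2..
After op 2 (insert('p')): buffer="bppfbbpny" (len 9), cursors c1@2 c2@7, authorship 11...22..
After op 3 (insert('p')): buffer="bpppfbbppny" (len 11), cursors c1@3 c2@9, authorship 111...222..
After op 4 (delete): buffer="bppfbbpny" (len 9), cursors c1@2 c2@7, authorship 11...22..
After op 5 (insert('h')): buffer="bphpfbbphny" (len 11), cursors c1@3 c2@9, authorship 111...222..
Authorship (.=original, N=cursor N): 1 1 1 . . . 2 2 2 . .
Index 0: author = 1

Answer: cursor 1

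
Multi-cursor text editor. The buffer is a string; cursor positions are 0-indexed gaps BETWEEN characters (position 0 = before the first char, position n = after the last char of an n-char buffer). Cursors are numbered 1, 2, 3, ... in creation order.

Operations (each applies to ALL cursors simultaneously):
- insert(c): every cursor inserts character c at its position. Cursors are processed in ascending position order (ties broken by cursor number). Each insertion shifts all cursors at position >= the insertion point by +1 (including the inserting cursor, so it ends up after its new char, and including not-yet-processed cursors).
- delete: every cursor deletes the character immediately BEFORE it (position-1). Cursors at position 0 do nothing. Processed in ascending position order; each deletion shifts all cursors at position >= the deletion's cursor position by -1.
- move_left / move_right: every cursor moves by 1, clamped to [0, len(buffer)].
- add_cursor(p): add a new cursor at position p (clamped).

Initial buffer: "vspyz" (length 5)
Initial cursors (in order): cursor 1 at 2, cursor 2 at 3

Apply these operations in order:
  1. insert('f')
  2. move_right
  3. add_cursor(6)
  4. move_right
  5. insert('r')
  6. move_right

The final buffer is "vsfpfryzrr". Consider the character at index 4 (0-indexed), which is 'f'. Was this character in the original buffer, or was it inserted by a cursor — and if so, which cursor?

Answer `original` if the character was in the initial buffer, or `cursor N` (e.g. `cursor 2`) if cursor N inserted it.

After op 1 (insert('f')): buffer="vsfpfyz" (len 7), cursors c1@3 c2@5, authorship ..1.2..
After op 2 (move_right): buffer="vsfpfyz" (len 7), cursors c1@4 c2@6, authorship ..1.2..
After op 3 (add_cursor(6)): buffer="vsfpfyz" (len 7), cursors c1@4 c2@6 c3@6, authorship ..1.2..
After op 4 (move_right): buffer="vsfpfyz" (len 7), cursors c1@5 c2@7 c3@7, authorship ..1.2..
After op 5 (insert('r')): buffer="vsfpfryzrr" (len 10), cursors c1@6 c2@10 c3@10, authorship ..1.21..23
After op 6 (move_right): buffer="vsfpfryzrr" (len 10), cursors c1@7 c2@10 c3@10, authorship ..1.21..23
Authorship (.=original, N=cursor N): . . 1 . 2 1 . . 2 3
Index 4: author = 2

Answer: cursor 2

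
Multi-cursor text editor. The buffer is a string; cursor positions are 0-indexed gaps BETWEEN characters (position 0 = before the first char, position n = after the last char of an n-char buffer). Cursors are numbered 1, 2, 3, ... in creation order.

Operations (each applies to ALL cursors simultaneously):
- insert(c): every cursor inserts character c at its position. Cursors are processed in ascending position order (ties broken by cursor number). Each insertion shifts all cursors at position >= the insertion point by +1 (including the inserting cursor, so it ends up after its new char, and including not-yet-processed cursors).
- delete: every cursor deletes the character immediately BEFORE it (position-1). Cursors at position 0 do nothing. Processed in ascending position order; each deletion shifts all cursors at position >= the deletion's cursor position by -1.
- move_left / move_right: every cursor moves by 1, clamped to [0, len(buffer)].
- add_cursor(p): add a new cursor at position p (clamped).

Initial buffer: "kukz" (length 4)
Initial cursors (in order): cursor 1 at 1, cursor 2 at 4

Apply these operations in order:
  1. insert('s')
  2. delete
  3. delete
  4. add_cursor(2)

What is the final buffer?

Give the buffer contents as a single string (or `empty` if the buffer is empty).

After op 1 (insert('s')): buffer="ksukzs" (len 6), cursors c1@2 c2@6, authorship .1...2
After op 2 (delete): buffer="kukz" (len 4), cursors c1@1 c2@4, authorship ....
After op 3 (delete): buffer="uk" (len 2), cursors c1@0 c2@2, authorship ..
After op 4 (add_cursor(2)): buffer="uk" (len 2), cursors c1@0 c2@2 c3@2, authorship ..

Answer: uk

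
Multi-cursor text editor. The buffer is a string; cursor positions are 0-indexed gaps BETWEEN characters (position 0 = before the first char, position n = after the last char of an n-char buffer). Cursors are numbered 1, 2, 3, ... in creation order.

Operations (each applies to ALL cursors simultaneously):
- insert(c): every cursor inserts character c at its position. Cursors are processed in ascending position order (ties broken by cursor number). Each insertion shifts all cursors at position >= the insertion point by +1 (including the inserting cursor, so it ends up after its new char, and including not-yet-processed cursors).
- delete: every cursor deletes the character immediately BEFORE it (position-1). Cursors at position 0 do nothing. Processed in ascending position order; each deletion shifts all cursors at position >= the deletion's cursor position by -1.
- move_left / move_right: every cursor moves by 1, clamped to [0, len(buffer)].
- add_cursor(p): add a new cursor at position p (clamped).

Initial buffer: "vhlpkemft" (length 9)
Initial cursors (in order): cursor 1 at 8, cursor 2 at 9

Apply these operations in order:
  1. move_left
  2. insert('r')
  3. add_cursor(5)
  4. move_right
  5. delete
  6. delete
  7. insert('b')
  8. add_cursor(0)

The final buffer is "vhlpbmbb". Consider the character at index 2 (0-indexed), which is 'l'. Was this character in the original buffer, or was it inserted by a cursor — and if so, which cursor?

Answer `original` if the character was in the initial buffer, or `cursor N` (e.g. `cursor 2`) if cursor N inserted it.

After op 1 (move_left): buffer="vhlpkemft" (len 9), cursors c1@7 c2@8, authorship .........
After op 2 (insert('r')): buffer="vhlpkemrfrt" (len 11), cursors c1@8 c2@10, authorship .......1.2.
After op 3 (add_cursor(5)): buffer="vhlpkemrfrt" (len 11), cursors c3@5 c1@8 c2@10, authorship .......1.2.
After op 4 (move_right): buffer="vhlpkemrfrt" (len 11), cursors c3@6 c1@9 c2@11, authorship .......1.2.
After op 5 (delete): buffer="vhlpkmrr" (len 8), cursors c3@5 c1@7 c2@8, authorship ......12
After op 6 (delete): buffer="vhlpm" (len 5), cursors c3@4 c1@5 c2@5, authorship .....
After op 7 (insert('b')): buffer="vhlpbmbb" (len 8), cursors c3@5 c1@8 c2@8, authorship ....3.12
After op 8 (add_cursor(0)): buffer="vhlpbmbb" (len 8), cursors c4@0 c3@5 c1@8 c2@8, authorship ....3.12
Authorship (.=original, N=cursor N): . . . . 3 . 1 2
Index 2: author = original

Answer: original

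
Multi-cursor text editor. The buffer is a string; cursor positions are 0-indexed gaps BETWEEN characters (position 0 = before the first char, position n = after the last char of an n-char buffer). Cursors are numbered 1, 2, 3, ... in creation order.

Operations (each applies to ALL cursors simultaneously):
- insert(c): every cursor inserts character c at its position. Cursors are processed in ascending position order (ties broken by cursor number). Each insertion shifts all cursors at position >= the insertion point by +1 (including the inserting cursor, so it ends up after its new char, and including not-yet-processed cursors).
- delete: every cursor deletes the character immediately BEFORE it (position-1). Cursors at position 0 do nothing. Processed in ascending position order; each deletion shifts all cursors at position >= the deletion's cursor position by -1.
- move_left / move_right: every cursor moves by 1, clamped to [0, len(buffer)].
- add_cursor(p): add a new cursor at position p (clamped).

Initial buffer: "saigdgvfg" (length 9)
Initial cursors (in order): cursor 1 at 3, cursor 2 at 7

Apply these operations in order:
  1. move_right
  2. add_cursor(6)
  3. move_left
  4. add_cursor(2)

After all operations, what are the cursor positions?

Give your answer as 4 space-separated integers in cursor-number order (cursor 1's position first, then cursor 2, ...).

Answer: 3 7 5 2

Derivation:
After op 1 (move_right): buffer="saigdgvfg" (len 9), cursors c1@4 c2@8, authorship .........
After op 2 (add_cursor(6)): buffer="saigdgvfg" (len 9), cursors c1@4 c3@6 c2@8, authorship .........
After op 3 (move_left): buffer="saigdgvfg" (len 9), cursors c1@3 c3@5 c2@7, authorship .........
After op 4 (add_cursor(2)): buffer="saigdgvfg" (len 9), cursors c4@2 c1@3 c3@5 c2@7, authorship .........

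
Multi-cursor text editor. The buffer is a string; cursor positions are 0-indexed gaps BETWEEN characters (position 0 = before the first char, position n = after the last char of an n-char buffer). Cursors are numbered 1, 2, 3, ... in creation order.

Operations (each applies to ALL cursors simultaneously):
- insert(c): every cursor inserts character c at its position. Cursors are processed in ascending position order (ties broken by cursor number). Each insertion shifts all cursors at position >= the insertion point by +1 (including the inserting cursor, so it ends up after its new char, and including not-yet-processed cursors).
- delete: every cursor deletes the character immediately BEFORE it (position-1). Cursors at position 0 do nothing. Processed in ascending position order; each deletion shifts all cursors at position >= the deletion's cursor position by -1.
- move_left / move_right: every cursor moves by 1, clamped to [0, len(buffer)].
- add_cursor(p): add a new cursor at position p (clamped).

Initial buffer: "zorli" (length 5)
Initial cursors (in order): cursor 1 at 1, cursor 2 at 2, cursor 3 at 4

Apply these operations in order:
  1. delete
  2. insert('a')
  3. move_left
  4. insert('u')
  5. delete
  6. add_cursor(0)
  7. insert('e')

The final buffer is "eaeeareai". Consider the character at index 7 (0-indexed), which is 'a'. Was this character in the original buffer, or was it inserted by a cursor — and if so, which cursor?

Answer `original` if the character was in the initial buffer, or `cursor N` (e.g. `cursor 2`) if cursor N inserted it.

After op 1 (delete): buffer="ri" (len 2), cursors c1@0 c2@0 c3@1, authorship ..
After op 2 (insert('a')): buffer="aarai" (len 5), cursors c1@2 c2@2 c3@4, authorship 12.3.
After op 3 (move_left): buffer="aarai" (len 5), cursors c1@1 c2@1 c3@3, authorship 12.3.
After op 4 (insert('u')): buffer="auuaruai" (len 8), cursors c1@3 c2@3 c3@6, authorship 1122.33.
After op 5 (delete): buffer="aarai" (len 5), cursors c1@1 c2@1 c3@3, authorship 12.3.
After op 6 (add_cursor(0)): buffer="aarai" (len 5), cursors c4@0 c1@1 c2@1 c3@3, authorship 12.3.
After op 7 (insert('e')): buffer="eaeeareai" (len 9), cursors c4@1 c1@4 c2@4 c3@7, authorship 41122.33.
Authorship (.=original, N=cursor N): 4 1 1 2 2 . 3 3 .
Index 7: author = 3

Answer: cursor 3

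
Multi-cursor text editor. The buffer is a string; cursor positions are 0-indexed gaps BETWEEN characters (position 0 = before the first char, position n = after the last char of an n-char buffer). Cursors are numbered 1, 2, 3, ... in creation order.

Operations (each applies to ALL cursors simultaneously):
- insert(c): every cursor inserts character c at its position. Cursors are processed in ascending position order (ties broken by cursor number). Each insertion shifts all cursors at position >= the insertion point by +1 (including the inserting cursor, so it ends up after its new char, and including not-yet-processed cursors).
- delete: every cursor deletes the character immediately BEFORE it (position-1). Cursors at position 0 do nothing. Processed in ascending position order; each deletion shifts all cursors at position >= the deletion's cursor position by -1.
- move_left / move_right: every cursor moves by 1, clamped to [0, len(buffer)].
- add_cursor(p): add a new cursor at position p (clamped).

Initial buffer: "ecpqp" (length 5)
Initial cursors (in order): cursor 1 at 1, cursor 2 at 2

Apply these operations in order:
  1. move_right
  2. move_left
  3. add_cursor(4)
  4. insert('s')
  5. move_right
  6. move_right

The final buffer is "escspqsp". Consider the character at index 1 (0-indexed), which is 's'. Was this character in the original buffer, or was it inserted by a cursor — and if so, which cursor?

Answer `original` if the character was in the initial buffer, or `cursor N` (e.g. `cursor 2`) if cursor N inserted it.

Answer: cursor 1

Derivation:
After op 1 (move_right): buffer="ecpqp" (len 5), cursors c1@2 c2@3, authorship .....
After op 2 (move_left): buffer="ecpqp" (len 5), cursors c1@1 c2@2, authorship .....
After op 3 (add_cursor(4)): buffer="ecpqp" (len 5), cursors c1@1 c2@2 c3@4, authorship .....
After op 4 (insert('s')): buffer="escspqsp" (len 8), cursors c1@2 c2@4 c3@7, authorship .1.2..3.
After op 5 (move_right): buffer="escspqsp" (len 8), cursors c1@3 c2@5 c3@8, authorship .1.2..3.
After op 6 (move_right): buffer="escspqsp" (len 8), cursors c1@4 c2@6 c3@8, authorship .1.2..3.
Authorship (.=original, N=cursor N): . 1 . 2 . . 3 .
Index 1: author = 1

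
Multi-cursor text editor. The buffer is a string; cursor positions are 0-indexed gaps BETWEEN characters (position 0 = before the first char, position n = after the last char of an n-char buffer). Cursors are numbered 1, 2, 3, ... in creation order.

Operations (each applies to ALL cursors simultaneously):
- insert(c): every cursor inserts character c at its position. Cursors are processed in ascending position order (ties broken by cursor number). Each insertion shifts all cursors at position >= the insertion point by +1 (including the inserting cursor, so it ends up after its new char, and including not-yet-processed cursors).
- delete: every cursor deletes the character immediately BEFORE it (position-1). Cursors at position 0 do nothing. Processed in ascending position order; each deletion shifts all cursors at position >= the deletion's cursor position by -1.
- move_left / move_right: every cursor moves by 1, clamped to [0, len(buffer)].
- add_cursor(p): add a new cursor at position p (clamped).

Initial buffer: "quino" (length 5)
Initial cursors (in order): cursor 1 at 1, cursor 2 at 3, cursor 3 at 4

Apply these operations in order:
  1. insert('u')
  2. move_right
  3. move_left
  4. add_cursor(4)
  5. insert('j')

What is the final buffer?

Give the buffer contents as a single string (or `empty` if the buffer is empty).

After op 1 (insert('u')): buffer="quuiunuo" (len 8), cursors c1@2 c2@5 c3@7, authorship .1..2.3.
After op 2 (move_right): buffer="quuiunuo" (len 8), cursors c1@3 c2@6 c3@8, authorship .1..2.3.
After op 3 (move_left): buffer="quuiunuo" (len 8), cursors c1@2 c2@5 c3@7, authorship .1..2.3.
After op 4 (add_cursor(4)): buffer="quuiunuo" (len 8), cursors c1@2 c4@4 c2@5 c3@7, authorship .1..2.3.
After op 5 (insert('j')): buffer="qujuijujnujo" (len 12), cursors c1@3 c4@6 c2@8 c3@11, authorship .11..422.33.

Answer: qujuijujnujo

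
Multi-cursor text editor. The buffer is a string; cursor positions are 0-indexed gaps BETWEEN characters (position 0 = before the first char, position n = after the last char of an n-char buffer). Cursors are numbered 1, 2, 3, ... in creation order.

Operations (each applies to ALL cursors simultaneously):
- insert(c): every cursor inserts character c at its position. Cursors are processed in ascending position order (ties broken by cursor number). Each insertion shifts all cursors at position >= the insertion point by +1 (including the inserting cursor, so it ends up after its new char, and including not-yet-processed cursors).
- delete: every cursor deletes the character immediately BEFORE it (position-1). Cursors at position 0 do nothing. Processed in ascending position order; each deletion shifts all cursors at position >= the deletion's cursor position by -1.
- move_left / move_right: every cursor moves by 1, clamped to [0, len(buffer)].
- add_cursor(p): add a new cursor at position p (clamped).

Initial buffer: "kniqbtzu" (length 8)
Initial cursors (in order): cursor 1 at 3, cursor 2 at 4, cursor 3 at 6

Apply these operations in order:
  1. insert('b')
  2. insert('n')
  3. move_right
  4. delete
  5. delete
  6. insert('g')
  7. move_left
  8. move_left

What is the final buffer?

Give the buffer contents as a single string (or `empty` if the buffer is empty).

After op 1 (insert('b')): buffer="knibqbbtbzu" (len 11), cursors c1@4 c2@6 c3@9, authorship ...1.2..3..
After op 2 (insert('n')): buffer="knibnqbnbtbnzu" (len 14), cursors c1@5 c2@8 c3@12, authorship ...11.22..33..
After op 3 (move_right): buffer="knibnqbnbtbnzu" (len 14), cursors c1@6 c2@9 c3@13, authorship ...11.22..33..
After op 4 (delete): buffer="knibnbntbnu" (len 11), cursors c1@5 c2@7 c3@10, authorship ...1122.33.
After op 5 (delete): buffer="knibbtbu" (len 8), cursors c1@4 c2@5 c3@7, authorship ...12.3.
After op 6 (insert('g')): buffer="knibgbgtbgu" (len 11), cursors c1@5 c2@7 c3@10, authorship ...1122.33.
After op 7 (move_left): buffer="knibgbgtbgu" (len 11), cursors c1@4 c2@6 c3@9, authorship ...1122.33.
After op 8 (move_left): buffer="knibgbgtbgu" (len 11), cursors c1@3 c2@5 c3@8, authorship ...1122.33.

Answer: knibgbgtbgu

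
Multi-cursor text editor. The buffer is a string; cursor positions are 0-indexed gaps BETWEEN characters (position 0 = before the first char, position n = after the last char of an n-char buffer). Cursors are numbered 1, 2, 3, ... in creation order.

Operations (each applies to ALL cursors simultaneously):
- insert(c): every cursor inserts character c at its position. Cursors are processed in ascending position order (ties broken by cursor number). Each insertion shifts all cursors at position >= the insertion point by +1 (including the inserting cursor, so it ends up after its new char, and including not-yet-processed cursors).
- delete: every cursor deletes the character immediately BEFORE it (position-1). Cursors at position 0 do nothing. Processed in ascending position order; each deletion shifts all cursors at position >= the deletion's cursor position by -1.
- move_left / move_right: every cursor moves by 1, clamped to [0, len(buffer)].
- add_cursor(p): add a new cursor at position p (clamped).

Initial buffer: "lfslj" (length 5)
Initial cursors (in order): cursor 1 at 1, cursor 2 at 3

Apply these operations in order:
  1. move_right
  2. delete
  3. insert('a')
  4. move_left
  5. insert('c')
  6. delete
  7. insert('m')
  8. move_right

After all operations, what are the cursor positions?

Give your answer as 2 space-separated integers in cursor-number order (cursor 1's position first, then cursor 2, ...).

After op 1 (move_right): buffer="lfslj" (len 5), cursors c1@2 c2@4, authorship .....
After op 2 (delete): buffer="lsj" (len 3), cursors c1@1 c2@2, authorship ...
After op 3 (insert('a')): buffer="lasaj" (len 5), cursors c1@2 c2@4, authorship .1.2.
After op 4 (move_left): buffer="lasaj" (len 5), cursors c1@1 c2@3, authorship .1.2.
After op 5 (insert('c')): buffer="lcascaj" (len 7), cursors c1@2 c2@5, authorship .11.22.
After op 6 (delete): buffer="lasaj" (len 5), cursors c1@1 c2@3, authorship .1.2.
After op 7 (insert('m')): buffer="lmasmaj" (len 7), cursors c1@2 c2@5, authorship .11.22.
After op 8 (move_right): buffer="lmasmaj" (len 7), cursors c1@3 c2@6, authorship .11.22.

Answer: 3 6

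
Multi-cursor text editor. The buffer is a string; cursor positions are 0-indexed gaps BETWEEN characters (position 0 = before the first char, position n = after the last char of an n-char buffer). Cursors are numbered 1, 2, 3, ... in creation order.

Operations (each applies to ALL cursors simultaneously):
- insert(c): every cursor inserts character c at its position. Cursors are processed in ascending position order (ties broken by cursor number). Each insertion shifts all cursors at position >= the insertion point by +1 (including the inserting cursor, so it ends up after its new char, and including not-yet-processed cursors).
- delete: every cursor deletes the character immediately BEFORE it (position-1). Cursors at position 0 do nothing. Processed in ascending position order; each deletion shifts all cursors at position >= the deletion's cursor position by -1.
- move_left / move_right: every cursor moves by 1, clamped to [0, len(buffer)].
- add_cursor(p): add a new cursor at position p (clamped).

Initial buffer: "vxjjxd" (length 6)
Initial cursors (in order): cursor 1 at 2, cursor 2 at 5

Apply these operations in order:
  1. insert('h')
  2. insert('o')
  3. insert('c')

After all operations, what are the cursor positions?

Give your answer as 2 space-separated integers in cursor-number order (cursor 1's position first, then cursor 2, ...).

After op 1 (insert('h')): buffer="vxhjjxhd" (len 8), cursors c1@3 c2@7, authorship ..1...2.
After op 2 (insert('o')): buffer="vxhojjxhod" (len 10), cursors c1@4 c2@9, authorship ..11...22.
After op 3 (insert('c')): buffer="vxhocjjxhocd" (len 12), cursors c1@5 c2@11, authorship ..111...222.

Answer: 5 11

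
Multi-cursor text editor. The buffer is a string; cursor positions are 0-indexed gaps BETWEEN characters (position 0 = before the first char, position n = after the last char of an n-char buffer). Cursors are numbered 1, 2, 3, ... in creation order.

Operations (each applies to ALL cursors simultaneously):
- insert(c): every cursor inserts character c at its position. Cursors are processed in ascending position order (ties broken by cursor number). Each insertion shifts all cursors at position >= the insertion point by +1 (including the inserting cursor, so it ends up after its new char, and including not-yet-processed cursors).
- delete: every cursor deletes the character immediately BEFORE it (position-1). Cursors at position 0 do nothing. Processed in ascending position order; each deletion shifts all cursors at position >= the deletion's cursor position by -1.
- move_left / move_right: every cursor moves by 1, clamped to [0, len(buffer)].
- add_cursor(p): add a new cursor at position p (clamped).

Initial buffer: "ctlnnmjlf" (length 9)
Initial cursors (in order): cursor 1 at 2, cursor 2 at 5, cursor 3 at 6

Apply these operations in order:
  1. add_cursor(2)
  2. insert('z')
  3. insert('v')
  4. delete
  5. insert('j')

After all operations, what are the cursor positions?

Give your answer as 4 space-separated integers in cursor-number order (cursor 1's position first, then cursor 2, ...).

Answer: 6 11 14 6

Derivation:
After op 1 (add_cursor(2)): buffer="ctlnnmjlf" (len 9), cursors c1@2 c4@2 c2@5 c3@6, authorship .........
After op 2 (insert('z')): buffer="ctzzlnnzmzjlf" (len 13), cursors c1@4 c4@4 c2@8 c3@10, authorship ..14...2.3...
After op 3 (insert('v')): buffer="ctzzvvlnnzvmzvjlf" (len 17), cursors c1@6 c4@6 c2@11 c3@14, authorship ..1414...22.33...
After op 4 (delete): buffer="ctzzlnnzmzjlf" (len 13), cursors c1@4 c4@4 c2@8 c3@10, authorship ..14...2.3...
After op 5 (insert('j')): buffer="ctzzjjlnnzjmzjjlf" (len 17), cursors c1@6 c4@6 c2@11 c3@14, authorship ..1414...22.33...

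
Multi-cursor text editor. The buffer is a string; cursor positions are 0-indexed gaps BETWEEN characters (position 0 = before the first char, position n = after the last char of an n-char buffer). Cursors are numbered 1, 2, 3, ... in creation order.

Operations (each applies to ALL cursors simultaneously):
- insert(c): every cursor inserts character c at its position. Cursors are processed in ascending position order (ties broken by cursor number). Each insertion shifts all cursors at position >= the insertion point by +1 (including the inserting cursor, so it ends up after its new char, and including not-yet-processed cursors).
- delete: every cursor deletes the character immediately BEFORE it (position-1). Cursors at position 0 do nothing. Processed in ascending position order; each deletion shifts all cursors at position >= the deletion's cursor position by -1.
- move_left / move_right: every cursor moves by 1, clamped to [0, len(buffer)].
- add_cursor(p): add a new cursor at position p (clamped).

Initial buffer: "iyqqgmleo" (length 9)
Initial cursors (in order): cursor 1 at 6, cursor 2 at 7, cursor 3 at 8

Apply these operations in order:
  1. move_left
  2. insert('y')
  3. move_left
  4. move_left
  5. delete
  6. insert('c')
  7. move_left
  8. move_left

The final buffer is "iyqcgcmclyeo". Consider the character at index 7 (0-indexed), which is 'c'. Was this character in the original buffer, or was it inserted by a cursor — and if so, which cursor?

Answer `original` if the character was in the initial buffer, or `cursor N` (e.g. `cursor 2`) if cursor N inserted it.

Answer: cursor 3

Derivation:
After op 1 (move_left): buffer="iyqqgmleo" (len 9), cursors c1@5 c2@6 c3@7, authorship .........
After op 2 (insert('y')): buffer="iyqqgymylyeo" (len 12), cursors c1@6 c2@8 c3@10, authorship .....1.2.3..
After op 3 (move_left): buffer="iyqqgymylyeo" (len 12), cursors c1@5 c2@7 c3@9, authorship .....1.2.3..
After op 4 (move_left): buffer="iyqqgymylyeo" (len 12), cursors c1@4 c2@6 c3@8, authorship .....1.2.3..
After op 5 (delete): buffer="iyqgmlyeo" (len 9), cursors c1@3 c2@4 c3@5, authorship ......3..
After op 6 (insert('c')): buffer="iyqcgcmclyeo" (len 12), cursors c1@4 c2@6 c3@8, authorship ...1.2.3.3..
After op 7 (move_left): buffer="iyqcgcmclyeo" (len 12), cursors c1@3 c2@5 c3@7, authorship ...1.2.3.3..
After op 8 (move_left): buffer="iyqcgcmclyeo" (len 12), cursors c1@2 c2@4 c3@6, authorship ...1.2.3.3..
Authorship (.=original, N=cursor N): . . . 1 . 2 . 3 . 3 . .
Index 7: author = 3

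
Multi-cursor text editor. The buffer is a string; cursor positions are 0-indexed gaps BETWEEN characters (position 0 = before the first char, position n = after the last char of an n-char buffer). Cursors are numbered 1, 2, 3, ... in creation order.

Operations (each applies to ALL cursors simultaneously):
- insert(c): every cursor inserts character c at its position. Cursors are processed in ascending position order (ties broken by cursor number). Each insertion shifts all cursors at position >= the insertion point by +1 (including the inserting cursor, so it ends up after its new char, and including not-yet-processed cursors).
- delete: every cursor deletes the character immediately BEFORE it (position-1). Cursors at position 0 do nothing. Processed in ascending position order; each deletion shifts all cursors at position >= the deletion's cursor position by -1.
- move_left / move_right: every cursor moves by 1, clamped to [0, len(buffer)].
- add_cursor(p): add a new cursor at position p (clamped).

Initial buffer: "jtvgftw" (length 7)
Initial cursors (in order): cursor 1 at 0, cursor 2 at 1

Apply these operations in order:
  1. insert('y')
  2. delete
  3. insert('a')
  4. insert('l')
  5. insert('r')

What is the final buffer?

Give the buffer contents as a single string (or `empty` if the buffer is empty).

Answer: alrjalrtvgftw

Derivation:
After op 1 (insert('y')): buffer="yjytvgftw" (len 9), cursors c1@1 c2@3, authorship 1.2......
After op 2 (delete): buffer="jtvgftw" (len 7), cursors c1@0 c2@1, authorship .......
After op 3 (insert('a')): buffer="ajatvgftw" (len 9), cursors c1@1 c2@3, authorship 1.2......
After op 4 (insert('l')): buffer="aljaltvgftw" (len 11), cursors c1@2 c2@5, authorship 11.22......
After op 5 (insert('r')): buffer="alrjalrtvgftw" (len 13), cursors c1@3 c2@7, authorship 111.222......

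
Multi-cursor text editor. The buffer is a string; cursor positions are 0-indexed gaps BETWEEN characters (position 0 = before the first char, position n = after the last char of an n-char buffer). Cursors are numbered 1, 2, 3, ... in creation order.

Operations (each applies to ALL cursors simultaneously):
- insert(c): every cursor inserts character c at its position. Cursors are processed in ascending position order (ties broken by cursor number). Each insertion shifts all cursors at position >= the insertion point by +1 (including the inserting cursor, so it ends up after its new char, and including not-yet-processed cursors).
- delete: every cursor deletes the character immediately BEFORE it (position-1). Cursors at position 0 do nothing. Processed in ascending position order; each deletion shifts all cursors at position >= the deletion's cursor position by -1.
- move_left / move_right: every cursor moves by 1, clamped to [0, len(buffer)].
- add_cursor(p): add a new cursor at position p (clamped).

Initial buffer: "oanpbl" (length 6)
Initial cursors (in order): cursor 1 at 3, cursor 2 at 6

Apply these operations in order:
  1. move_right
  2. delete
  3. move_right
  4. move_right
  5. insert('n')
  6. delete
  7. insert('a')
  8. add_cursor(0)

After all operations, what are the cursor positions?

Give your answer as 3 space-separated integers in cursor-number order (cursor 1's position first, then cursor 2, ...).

After op 1 (move_right): buffer="oanpbl" (len 6), cursors c1@4 c2@6, authorship ......
After op 2 (delete): buffer="oanb" (len 4), cursors c1@3 c2@4, authorship ....
After op 3 (move_right): buffer="oanb" (len 4), cursors c1@4 c2@4, authorship ....
After op 4 (move_right): buffer="oanb" (len 4), cursors c1@4 c2@4, authorship ....
After op 5 (insert('n')): buffer="oanbnn" (len 6), cursors c1@6 c2@6, authorship ....12
After op 6 (delete): buffer="oanb" (len 4), cursors c1@4 c2@4, authorship ....
After op 7 (insert('a')): buffer="oanbaa" (len 6), cursors c1@6 c2@6, authorship ....12
After op 8 (add_cursor(0)): buffer="oanbaa" (len 6), cursors c3@0 c1@6 c2@6, authorship ....12

Answer: 6 6 0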